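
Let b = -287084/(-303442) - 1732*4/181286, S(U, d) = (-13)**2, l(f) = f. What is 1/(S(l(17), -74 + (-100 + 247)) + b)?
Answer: 13752446603/2336648991869 ≈ 0.0058855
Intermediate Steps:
S(U, d) = 169
b = 12485515962/13752446603 (b = -287084*(-1/303442) - 6928*1/181286 = 143542/151721 - 3464/90643 = 12485515962/13752446603 ≈ 0.90788)
1/(S(l(17), -74 + (-100 + 247)) + b) = 1/(169 + 12485515962/13752446603) = 1/(2336648991869/13752446603) = 13752446603/2336648991869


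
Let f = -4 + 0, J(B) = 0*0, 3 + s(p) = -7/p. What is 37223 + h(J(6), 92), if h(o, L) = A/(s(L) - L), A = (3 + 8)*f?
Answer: 325593629/8747 ≈ 37223.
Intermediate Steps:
s(p) = -3 - 7/p
J(B) = 0
f = -4
A = -44 (A = (3 + 8)*(-4) = 11*(-4) = -44)
h(o, L) = -44/(-3 - L - 7/L) (h(o, L) = -44/((-3 - 7/L) - L) = -44/(-3 - L - 7/L))
37223 + h(J(6), 92) = 37223 + 44*92/(7 + 92*(3 + 92)) = 37223 + 44*92/(7 + 92*95) = 37223 + 44*92/(7 + 8740) = 37223 + 44*92/8747 = 37223 + 44*92*(1/8747) = 37223 + 4048/8747 = 325593629/8747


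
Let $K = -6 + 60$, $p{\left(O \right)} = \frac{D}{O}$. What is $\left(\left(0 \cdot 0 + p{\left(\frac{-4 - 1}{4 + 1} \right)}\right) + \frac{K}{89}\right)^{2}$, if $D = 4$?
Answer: $\frac{91204}{7921} \approx 11.514$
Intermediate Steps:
$p{\left(O \right)} = \frac{4}{O}$
$K = 54$
$\left(\left(0 \cdot 0 + p{\left(\frac{-4 - 1}{4 + 1} \right)}\right) + \frac{K}{89}\right)^{2} = \left(\left(0 \cdot 0 + \frac{4}{\left(-4 - 1\right) \frac{1}{4 + 1}}\right) + \frac{54}{89}\right)^{2} = \left(\left(0 + \frac{4}{\left(-5\right) \frac{1}{5}}\right) + 54 \cdot \frac{1}{89}\right)^{2} = \left(\left(0 + \frac{4}{\left(-5\right) \frac{1}{5}}\right) + \frac{54}{89}\right)^{2} = \left(\left(0 + \frac{4}{-1}\right) + \frac{54}{89}\right)^{2} = \left(\left(0 + 4 \left(-1\right)\right) + \frac{54}{89}\right)^{2} = \left(\left(0 - 4\right) + \frac{54}{89}\right)^{2} = \left(-4 + \frac{54}{89}\right)^{2} = \left(- \frac{302}{89}\right)^{2} = \frac{91204}{7921}$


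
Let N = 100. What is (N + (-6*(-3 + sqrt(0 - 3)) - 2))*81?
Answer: 9396 - 486*I*sqrt(3) ≈ 9396.0 - 841.78*I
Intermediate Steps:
(N + (-6*(-3 + sqrt(0 - 3)) - 2))*81 = (100 + (-6*(-3 + sqrt(0 - 3)) - 2))*81 = (100 + (-6*(-3 + sqrt(-3)) - 2))*81 = (100 + (-6*(-3 + I*sqrt(3)) - 2))*81 = (100 + ((18 - 6*I*sqrt(3)) - 2))*81 = (100 + (16 - 6*I*sqrt(3)))*81 = (116 - 6*I*sqrt(3))*81 = 9396 - 486*I*sqrt(3)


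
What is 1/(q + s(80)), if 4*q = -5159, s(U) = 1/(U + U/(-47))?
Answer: -3680/4746233 ≈ -0.00077535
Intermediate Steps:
s(U) = 47/(46*U) (s(U) = 1/(U + U*(-1/47)) = 1/(U - U/47) = 1/(46*U/47) = 47/(46*U))
q = -5159/4 (q = (¼)*(-5159) = -5159/4 ≈ -1289.8)
1/(q + s(80)) = 1/(-5159/4 + (47/46)/80) = 1/(-5159/4 + (47/46)*(1/80)) = 1/(-5159/4 + 47/3680) = 1/(-4746233/3680) = -3680/4746233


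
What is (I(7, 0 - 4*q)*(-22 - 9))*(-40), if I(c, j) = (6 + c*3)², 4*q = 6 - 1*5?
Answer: 903960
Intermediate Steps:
q = ¼ (q = (6 - 1*5)/4 = (6 - 5)/4 = (¼)*1 = ¼ ≈ 0.25000)
I(c, j) = (6 + 3*c)²
(I(7, 0 - 4*q)*(-22 - 9))*(-40) = ((9*(2 + 7)²)*(-22 - 9))*(-40) = ((9*9²)*(-31))*(-40) = ((9*81)*(-31))*(-40) = (729*(-31))*(-40) = -22599*(-40) = 903960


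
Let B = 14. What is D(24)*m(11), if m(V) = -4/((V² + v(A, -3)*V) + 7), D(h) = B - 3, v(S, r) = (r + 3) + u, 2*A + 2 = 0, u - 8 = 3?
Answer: -44/249 ≈ -0.17671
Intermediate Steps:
u = 11 (u = 8 + 3 = 11)
A = -1 (A = -1 + (½)*0 = -1 + 0 = -1)
v(S, r) = 14 + r (v(S, r) = (r + 3) + 11 = (3 + r) + 11 = 14 + r)
D(h) = 11 (D(h) = 14 - 3 = 11)
m(V) = -4/(7 + V² + 11*V) (m(V) = -4/((V² + (14 - 3)*V) + 7) = -4/((V² + 11*V) + 7) = -4/(7 + V² + 11*V))
D(24)*m(11) = 11*(-4/(7 + 11² + 11*11)) = 11*(-4/(7 + 121 + 121)) = 11*(-4/249) = -44/249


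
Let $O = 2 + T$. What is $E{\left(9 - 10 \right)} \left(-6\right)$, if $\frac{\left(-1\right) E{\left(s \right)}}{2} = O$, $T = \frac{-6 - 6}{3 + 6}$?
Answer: $8$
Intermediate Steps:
$T = - \frac{4}{3}$ ($T = - \frac{12}{9} = \left(-12\right) \frac{1}{9} = - \frac{4}{3} \approx -1.3333$)
$O = \frac{2}{3}$ ($O = 2 - \frac{4}{3} = \frac{2}{3} \approx 0.66667$)
$E{\left(s \right)} = - \frac{4}{3}$ ($E{\left(s \right)} = \left(-2\right) \frac{2}{3} = - \frac{4}{3}$)
$E{\left(9 - 10 \right)} \left(-6\right) = \left(- \frac{4}{3}\right) \left(-6\right) = 8$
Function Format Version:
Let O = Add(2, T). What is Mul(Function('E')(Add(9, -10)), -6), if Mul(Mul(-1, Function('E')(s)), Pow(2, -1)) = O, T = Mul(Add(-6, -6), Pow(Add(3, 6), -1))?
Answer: 8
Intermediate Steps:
T = Rational(-4, 3) (T = Mul(-12, Pow(9, -1)) = Mul(-12, Rational(1, 9)) = Rational(-4, 3) ≈ -1.3333)
O = Rational(2, 3) (O = Add(2, Rational(-4, 3)) = Rational(2, 3) ≈ 0.66667)
Function('E')(s) = Rational(-4, 3) (Function('E')(s) = Mul(-2, Rational(2, 3)) = Rational(-4, 3))
Mul(Function('E')(Add(9, -10)), -6) = Mul(Rational(-4, 3), -6) = 8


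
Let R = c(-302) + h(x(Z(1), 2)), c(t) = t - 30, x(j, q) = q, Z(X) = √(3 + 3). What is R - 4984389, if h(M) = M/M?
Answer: -4984720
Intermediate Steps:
Z(X) = √6
h(M) = 1
c(t) = -30 + t
R = -331 (R = (-30 - 302) + 1 = -332 + 1 = -331)
R - 4984389 = -331 - 4984389 = -4984720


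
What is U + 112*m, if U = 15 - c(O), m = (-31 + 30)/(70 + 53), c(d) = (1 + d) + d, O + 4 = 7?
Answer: 872/123 ≈ 7.0894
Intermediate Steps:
O = 3 (O = -4 + 7 = 3)
c(d) = 1 + 2*d
m = -1/123 ≈ -0.0081301
U = 8 (U = 15 - (1 + 2*3) = 15 - (1 + 6) = 15 - 1*7 = 15 - 7 = 8)
U + 112*m = 8 + 112*(-1/123) = 8 - 112/123 = 872/123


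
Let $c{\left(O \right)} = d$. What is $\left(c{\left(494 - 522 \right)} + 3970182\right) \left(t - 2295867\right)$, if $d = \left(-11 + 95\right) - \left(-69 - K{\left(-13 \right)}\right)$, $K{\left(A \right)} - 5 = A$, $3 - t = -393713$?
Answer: $-7552161473377$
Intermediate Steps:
$t = 393716$ ($t = 3 - -393713 = 3 + 393713 = 393716$)
$K{\left(A \right)} = 5 + A$
$d = 145$ ($d = \left(-11 + 95\right) + \left(\left(\left(5 - 13\right) + 164\right) - 95\right) = 84 + \left(\left(-8 + 164\right) - 95\right) = 84 + \left(156 - 95\right) = 84 + 61 = 145$)
$c{\left(O \right)} = 145$
$\left(c{\left(494 - 522 \right)} + 3970182\right) \left(t - 2295867\right) = \left(145 + 3970182\right) \left(393716 - 2295867\right) = 3970327 \left(-1902151\right) = -7552161473377$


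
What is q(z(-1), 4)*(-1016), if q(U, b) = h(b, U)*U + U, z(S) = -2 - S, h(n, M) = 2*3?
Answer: 7112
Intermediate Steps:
h(n, M) = 6
q(U, b) = 7*U (q(U, b) = 6*U + U = 7*U)
q(z(-1), 4)*(-1016) = (7*(-2 - 1*(-1)))*(-1016) = (7*(-2 + 1))*(-1016) = (7*(-1))*(-1016) = -7*(-1016) = 7112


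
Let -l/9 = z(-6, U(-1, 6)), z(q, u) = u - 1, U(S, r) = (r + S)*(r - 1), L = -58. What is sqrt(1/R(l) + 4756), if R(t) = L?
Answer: sqrt(15999126)/58 ≈ 68.964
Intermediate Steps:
U(S, r) = (-1 + r)*(S + r) (U(S, r) = (S + r)*(-1 + r) = (-1 + r)*(S + r))
z(q, u) = -1 + u
l = -216 (l = -9*(-1 + (6**2 - 1*(-1) - 1*6 - 1*6)) = -9*(-1 + (36 + 1 - 6 - 6)) = -9*(-1 + 25) = -9*24 = -216)
R(t) = -58
sqrt(1/R(l) + 4756) = sqrt(1/(-58) + 4756) = sqrt(-1/58 + 4756) = sqrt(275847/58) = sqrt(15999126)/58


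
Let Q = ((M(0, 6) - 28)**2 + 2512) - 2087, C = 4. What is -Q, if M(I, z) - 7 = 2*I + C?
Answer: -714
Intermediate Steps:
M(I, z) = 11 + 2*I (M(I, z) = 7 + (2*I + 4) = 7 + (4 + 2*I) = 11 + 2*I)
Q = 714 (Q = (((11 + 2*0) - 28)**2 + 2512) - 2087 = (((11 + 0) - 28)**2 + 2512) - 2087 = ((11 - 28)**2 + 2512) - 2087 = ((-17)**2 + 2512) - 2087 = (289 + 2512) - 2087 = 2801 - 2087 = 714)
-Q = -1*714 = -714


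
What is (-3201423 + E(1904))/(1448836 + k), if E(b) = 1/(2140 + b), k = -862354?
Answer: -12946554611/2371733208 ≈ -5.4587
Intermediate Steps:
(-3201423 + E(1904))/(1448836 + k) = (-3201423 + 1/(2140 + 1904))/(1448836 - 862354) = (-3201423 + 1/4044)/586482 = (-3201423 + 1/4044)*(1/586482) = -12946554611/4044*1/586482 = -12946554611/2371733208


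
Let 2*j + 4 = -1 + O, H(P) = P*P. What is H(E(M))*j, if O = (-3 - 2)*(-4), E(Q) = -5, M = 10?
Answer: 375/2 ≈ 187.50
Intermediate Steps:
O = 20 (O = -5*(-4) = 20)
H(P) = P²
j = 15/2 (j = -2 + (-1 + 20)/2 = -2 + (½)*19 = -2 + 19/2 = 15/2 ≈ 7.5000)
H(E(M))*j = (-5)²*(15/2) = 25*(15/2) = 375/2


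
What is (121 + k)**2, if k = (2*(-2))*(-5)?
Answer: 19881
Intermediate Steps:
k = 20 (k = -4*(-5) = 20)
(121 + k)**2 = (121 + 20)**2 = 141**2 = 19881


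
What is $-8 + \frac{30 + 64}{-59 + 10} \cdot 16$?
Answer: $- \frac{1896}{49} \approx -38.694$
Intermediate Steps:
$-8 + \frac{30 + 64}{-59 + 10} \cdot 16 = -8 + \frac{94}{-49} \cdot 16 = -8 + 94 \left(- \frac{1}{49}\right) 16 = -8 - \frac{1504}{49} = - \frac{1896}{49}$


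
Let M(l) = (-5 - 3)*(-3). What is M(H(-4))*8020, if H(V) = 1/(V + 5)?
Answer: 192480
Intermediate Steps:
H(V) = 1/(5 + V)
M(l) = 24 (M(l) = -8*(-3) = 24)
M(H(-4))*8020 = 24*8020 = 192480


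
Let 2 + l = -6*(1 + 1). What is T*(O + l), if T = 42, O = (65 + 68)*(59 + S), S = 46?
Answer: 585942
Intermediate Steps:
O = 13965 (O = (65 + 68)*(59 + 46) = 133*105 = 13965)
l = -14 (l = -2 - 6*(1 + 1) = -2 - 6*2 = -2 - 12 = -14)
T*(O + l) = 42*(13965 - 14) = 42*13951 = 585942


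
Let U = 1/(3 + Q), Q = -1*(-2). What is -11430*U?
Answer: -2286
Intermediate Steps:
Q = 2
U = ⅕ (U = 1/(3 + 2) = 1/5 = ⅕ ≈ 0.20000)
-11430*U = -11430*⅕ = -2286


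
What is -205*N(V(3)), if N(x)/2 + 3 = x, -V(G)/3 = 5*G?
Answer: 19680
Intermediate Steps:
V(G) = -15*G
N(x) = -6 + 2*x
-205*N(V(3)) = -205*(-6 + 2*(-15*3)) = -205*(-6 + 2*(-45)) = -205*(-6 - 90) = -205*(-96) = 19680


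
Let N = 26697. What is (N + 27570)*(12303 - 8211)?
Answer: 222060564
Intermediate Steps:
(N + 27570)*(12303 - 8211) = (26697 + 27570)*(12303 - 8211) = 54267*4092 = 222060564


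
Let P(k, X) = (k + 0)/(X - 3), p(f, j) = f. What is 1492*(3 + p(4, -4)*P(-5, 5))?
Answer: -10444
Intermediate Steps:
P(k, X) = k/(-3 + X)
1492*(3 + p(4, -4)*P(-5, 5)) = 1492*(3 + 4*(-5/(-3 + 5))) = 1492*(3 + 4*(-5/2)) = 1492*(3 - 10) = 1492*(-7) = -10444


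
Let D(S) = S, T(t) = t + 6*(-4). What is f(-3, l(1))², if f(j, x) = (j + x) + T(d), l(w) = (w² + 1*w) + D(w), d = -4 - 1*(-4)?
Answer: 576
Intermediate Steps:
d = 0 (d = -4 + 4 = 0)
T(t) = -24 + t (T(t) = t - 24 = -24 + t)
l(w) = w² + 2*w (l(w) = (w² + 1*w) + w = (w² + w) + w = (w + w²) + w = w² + 2*w)
f(j, x) = -24 + j + x (f(j, x) = (j + x) + (-24 + 0) = (j + x) - 24 = -24 + j + x)
f(-3, l(1))² = (-24 - 3 + 1*(2 + 1))² = (-24 - 3 + 1*3)² = (-24 - 3 + 3)² = (-24)² = 576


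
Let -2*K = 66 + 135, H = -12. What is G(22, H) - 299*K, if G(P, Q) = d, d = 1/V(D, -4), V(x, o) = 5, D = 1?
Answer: 300497/10 ≈ 30050.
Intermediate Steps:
d = ⅕ (d = 1/5 = ⅕ ≈ 0.20000)
G(P, Q) = ⅕
K = -201/2 (K = -(66 + 135)/2 = -½*201 = -201/2 ≈ -100.50)
G(22, H) - 299*K = ⅕ - 299*(-201/2) = ⅕ + 60099/2 = 300497/10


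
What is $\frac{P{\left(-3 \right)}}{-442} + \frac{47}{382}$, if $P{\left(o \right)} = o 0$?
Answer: $\frac{47}{382} \approx 0.12304$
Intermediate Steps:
$P{\left(o \right)} = 0$
$\frac{P{\left(-3 \right)}}{-442} + \frac{47}{382} = \frac{0}{-442} + \frac{47}{382} = 0 \left(- \frac{1}{442}\right) + 47 \cdot \frac{1}{382} = 0 + \frac{47}{382} = \frac{47}{382}$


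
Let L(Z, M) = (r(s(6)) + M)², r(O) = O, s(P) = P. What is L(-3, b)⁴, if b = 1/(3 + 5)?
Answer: 33232930569601/16777216 ≈ 1.9808e+6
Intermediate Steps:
b = ⅛ (b = 1/8 = ⅛ ≈ 0.12500)
L(Z, M) = (6 + M)²
L(-3, b)⁴ = ((6 + ⅛)²)⁴ = ((49/8)²)⁴ = (2401/64)⁴ = 33232930569601/16777216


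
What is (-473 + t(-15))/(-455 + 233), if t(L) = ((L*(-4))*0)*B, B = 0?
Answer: 473/222 ≈ 2.1306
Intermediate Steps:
t(L) = 0 (t(L) = ((L*(-4))*0)*0 = (-4*L*0)*0 = 0*0 = 0)
(-473 + t(-15))/(-455 + 233) = (-473 + 0)/(-455 + 233) = -473/(-222) = -473*(-1/222) = 473/222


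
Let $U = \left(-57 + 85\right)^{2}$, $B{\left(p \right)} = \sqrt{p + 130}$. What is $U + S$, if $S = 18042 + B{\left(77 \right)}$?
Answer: $18826 + 3 \sqrt{23} \approx 18840.0$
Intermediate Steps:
$B{\left(p \right)} = \sqrt{130 + p}$
$U = 784$ ($U = 28^{2} = 784$)
$S = 18042 + 3 \sqrt{23}$ ($S = 18042 + \sqrt{130 + 77} = 18042 + \sqrt{207} = 18042 + 3 \sqrt{23} \approx 18056.0$)
$U + S = 784 + \left(18042 + 3 \sqrt{23}\right) = 18826 + 3 \sqrt{23}$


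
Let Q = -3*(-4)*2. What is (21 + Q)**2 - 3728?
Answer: -1703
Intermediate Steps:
Q = 24 (Q = 12*2 = 24)
(21 + Q)**2 - 3728 = (21 + 24)**2 - 3728 = 45**2 - 3728 = 2025 - 3728 = -1703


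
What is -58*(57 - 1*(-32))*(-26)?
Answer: 134212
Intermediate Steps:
-58*(57 - 1*(-32))*(-26) = -58*(57 + 32)*(-26) = -58*89*(-26) = -5162*(-26) = 134212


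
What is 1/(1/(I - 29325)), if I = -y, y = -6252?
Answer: -23073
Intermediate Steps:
I = 6252 (I = -1*(-6252) = 6252)
1/(1/(I - 29325)) = 1/(1/(6252 - 29325)) = 1/(1/(-23073)) = 1/(-1/23073) = -23073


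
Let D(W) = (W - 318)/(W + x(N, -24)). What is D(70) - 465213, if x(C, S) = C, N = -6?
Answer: -3721735/8 ≈ -4.6522e+5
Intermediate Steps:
D(W) = (-318 + W)/(-6 + W) (D(W) = (W - 318)/(W - 6) = (-318 + W)/(-6 + W))
D(70) - 465213 = (-318 + 70)/(-6 + 70) - 465213 = -248/64 - 465213 = (1/64)*(-248) - 465213 = -31/8 - 465213 = -3721735/8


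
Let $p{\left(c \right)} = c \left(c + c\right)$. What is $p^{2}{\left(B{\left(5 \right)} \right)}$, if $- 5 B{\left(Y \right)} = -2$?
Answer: $\frac{64}{625} \approx 0.1024$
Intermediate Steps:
$B{\left(Y \right)} = \frac{2}{5}$ ($B{\left(Y \right)} = \left(- \frac{1}{5}\right) \left(-2\right) = \frac{2}{5}$)
$p{\left(c \right)} = 2 c^{2}$ ($p{\left(c \right)} = c 2 c = 2 c^{2}$)
$p^{2}{\left(B{\left(5 \right)} \right)} = \left(2 \left(\frac{2}{5}\right)^{2}\right)^{2} = \left(2 \cdot \frac{4}{25}\right)^{2} = \left(\frac{8}{25}\right)^{2} = \frac{64}{625}$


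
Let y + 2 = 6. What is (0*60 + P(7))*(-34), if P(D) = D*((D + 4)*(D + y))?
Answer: -28798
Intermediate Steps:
y = 4 (y = -2 + 6 = 4)
P(D) = D*(4 + D)**2 (P(D) = D*((D + 4)*(D + 4)) = D*((4 + D)*(4 + D)) = D*(4 + D)**2)
(0*60 + P(7))*(-34) = (0*60 + 7*(16 + 7**2 + 8*7))*(-34) = (0 + 7*(16 + 49 + 56))*(-34) = (0 + 7*121)*(-34) = (0 + 847)*(-34) = 847*(-34) = -28798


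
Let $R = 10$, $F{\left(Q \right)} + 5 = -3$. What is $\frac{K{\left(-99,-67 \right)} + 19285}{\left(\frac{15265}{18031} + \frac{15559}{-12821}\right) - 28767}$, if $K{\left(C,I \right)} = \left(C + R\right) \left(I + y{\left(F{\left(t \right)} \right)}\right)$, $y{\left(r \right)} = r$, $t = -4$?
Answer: $- \frac{6001314707960}{6650309030681} \approx -0.90241$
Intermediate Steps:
$F{\left(Q \right)} = -8$ ($F{\left(Q \right)} = -5 - 3 = -8$)
$K{\left(C,I \right)} = \left(-8 + I\right) \left(10 + C\right)$ ($K{\left(C,I \right)} = \left(C + 10\right) \left(I - 8\right) = \left(10 + C\right) \left(-8 + I\right) = \left(-8 + I\right) \left(10 + C\right)$)
$\frac{K{\left(-99,-67 \right)} + 19285}{\left(\frac{15265}{18031} + \frac{15559}{-12821}\right) - 28767} = \frac{\left(-80 - -792 + 10 \left(-67\right) - -6633\right) + 19285}{\left(\frac{15265}{18031} + \frac{15559}{-12821}\right) - 28767} = \frac{\left(-80 + 792 - 670 + 6633\right) + 19285}{\left(15265 \cdot \frac{1}{18031} + 15559 \left(- \frac{1}{12821}\right)\right) - 28767} = \frac{6675 + 19285}{\left(\frac{15265}{18031} - \frac{15559}{12821}\right) - 28767} = \frac{25960}{- \frac{84831764}{231175451} - 28767} = \frac{25960}{- \frac{6650309030681}{231175451}} = 25960 \left(- \frac{231175451}{6650309030681}\right) = - \frac{6001314707960}{6650309030681}$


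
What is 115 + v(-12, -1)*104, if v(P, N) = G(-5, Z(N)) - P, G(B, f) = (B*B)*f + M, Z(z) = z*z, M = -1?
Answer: 3859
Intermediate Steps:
Z(z) = z²
G(B, f) = -1 + f*B² (G(B, f) = (B*B)*f - 1 = B²*f - 1 = f*B² - 1 = -1 + f*B²)
v(P, N) = -1 - P + 25*N² (v(P, N) = (-1 + N²*(-5)²) - P = (-1 + N²*25) - P = (-1 + 25*N²) - P = -1 - P + 25*N²)
115 + v(-12, -1)*104 = 115 + (-1 - 1*(-12) + 25*(-1)²)*104 = 115 + (-1 + 12 + 25*1)*104 = 115 + (-1 + 12 + 25)*104 = 115 + 36*104 = 115 + 3744 = 3859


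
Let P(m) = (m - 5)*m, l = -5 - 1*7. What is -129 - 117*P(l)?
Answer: -23997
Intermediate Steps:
l = -12 (l = -5 - 7 = -12)
P(m) = m*(-5 + m) (P(m) = (-5 + m)*m = m*(-5 + m))
-129 - 117*P(l) = -129 - (-1404)*(-5 - 12) = -129 - (-1404)*(-17) = -129 - 117*204 = -129 - 23868 = -23997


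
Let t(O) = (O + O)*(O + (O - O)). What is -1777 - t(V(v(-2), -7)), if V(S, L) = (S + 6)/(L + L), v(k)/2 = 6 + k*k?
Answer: -87411/49 ≈ -1783.9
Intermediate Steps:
v(k) = 12 + 2*k² (v(k) = 2*(6 + k*k) = 2*(6 + k²) = 12 + 2*k²)
V(S, L) = (6 + S)/(2*L) (V(S, L) = (6 + S)/((2*L)) = (6 + S)*(1/(2*L)) = (6 + S)/(2*L))
t(O) = 2*O² (t(O) = (2*O)*(O + 0) = (2*O)*O = 2*O²)
-1777 - t(V(v(-2), -7)) = -1777 - 2*((½)*(6 + (12 + 2*(-2)²))/(-7))² = -1777 - 2*((½)*(-⅐)*(6 + (12 + 2*4)))² = -1777 - 2*((½)*(-⅐)*(6 + (12 + 8)))² = -1777 - 2*((½)*(-⅐)*(6 + 20))² = -1777 - 2*((½)*(-⅐)*26)² = -1777 - 2*(-13/7)² = -1777 - 2*169/49 = -1777 - 1*338/49 = -1777 - 338/49 = -87411/49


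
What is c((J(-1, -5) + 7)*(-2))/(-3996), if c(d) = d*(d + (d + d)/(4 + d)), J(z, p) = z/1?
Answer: -1/37 ≈ -0.027027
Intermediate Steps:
J(z, p) = z (J(z, p) = z*1 = z)
c(d) = d*(d + 2*d/(4 + d)) (c(d) = d*(d + (2*d)/(4 + d)) = d*(d + 2*d/(4 + d)))
c((J(-1, -5) + 7)*(-2))/(-3996) = (((-1 + 7)*(-2))²*(6 + (-1 + 7)*(-2))/(4 + (-1 + 7)*(-2)))/(-3996) = ((6*(-2))²*(6 + 6*(-2))/(4 + 6*(-2)))*(-1/3996) = ((-12)²*(6 - 12)/(4 - 12))*(-1/3996) = (144*(-6)/(-8))*(-1/3996) = (144*(-⅛)*(-6))*(-1/3996) = 108*(-1/3996) = -1/37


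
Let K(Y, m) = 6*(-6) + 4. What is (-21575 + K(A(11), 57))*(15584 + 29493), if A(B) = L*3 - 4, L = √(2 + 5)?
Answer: -973978739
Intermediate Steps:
L = √7 ≈ 2.6458
A(B) = -4 + 3*√7 (A(B) = √7*3 - 4 = 3*√7 - 4 = -4 + 3*√7)
K(Y, m) = -32 (K(Y, m) = -36 + 4 = -32)
(-21575 + K(A(11), 57))*(15584 + 29493) = (-21575 - 32)*(15584 + 29493) = -21607*45077 = -973978739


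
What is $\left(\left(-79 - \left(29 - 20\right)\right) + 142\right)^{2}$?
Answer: $2916$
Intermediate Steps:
$\left(\left(-79 - \left(29 - 20\right)\right) + 142\right)^{2} = \left(\left(-79 - 9\right) + 142\right)^{2} = \left(-88 + 142\right)^{2} = 54^{2} = 2916$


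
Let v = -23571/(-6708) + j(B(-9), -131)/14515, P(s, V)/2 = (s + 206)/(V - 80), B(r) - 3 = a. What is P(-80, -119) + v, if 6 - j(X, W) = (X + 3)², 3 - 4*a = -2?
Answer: 11596249543/5166921968 ≈ 2.2443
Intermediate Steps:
a = 5/4 (a = ¾ - ¼*(-2) = ¾ + ½ = 5/4 ≈ 1.2500)
B(r) = 17/4 (B(r) = 3 + 5/4 = 17/4)
P(s, V) = 2*(206 + s)/(-80 + V) (P(s, V) = 2*((s + 206)/(V - 80)) = 2*((206 + s)/(-80 + V)) = 2*(206 + s)/(-80 + V))
j(X, W) = 6 - (3 + X)² (j(X, W) = 6 - (X + 3)² = 6 - (3 + X)²)
v = 91152193/25964432 (v = -23571/(-6708) + (6 - (3 + 17/4)²)/14515 = -23571*(-1/6708) + (6 - (29/4)²)*(1/14515) = 7857/2236 + (6 - 1*841/16)*(1/14515) = 7857/2236 + (6 - 841/16)*(1/14515) = 7857/2236 - 745/16*1/14515 = 7857/2236 - 149/46448 = 91152193/25964432 ≈ 3.5107)
P(-80, -119) + v = 2*(206 - 80)/(-80 - 119) + 91152193/25964432 = 2*126/(-199) + 91152193/25964432 = 2*(-1/199)*126 + 91152193/25964432 = -252/199 + 91152193/25964432 = 11596249543/5166921968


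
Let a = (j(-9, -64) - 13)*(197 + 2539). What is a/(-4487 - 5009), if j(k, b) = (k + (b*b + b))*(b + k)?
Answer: 100442664/1187 ≈ 84619.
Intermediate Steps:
j(k, b) = (b + k)*(b + k + b²) (j(k, b) = (k + (b² + b))*(b + k) = (k + (b + b²))*(b + k) = (b + k + b²)*(b + k) = (b + k)*(b + k + b²))
a = -803541312 (a = (((-64)² + (-64)³ + (-9)² - 9*(-64)² + 2*(-64)*(-9)) - 13)*(197 + 2539) = ((4096 - 262144 + 81 - 9*4096 + 1152) - 13)*2736 = ((4096 - 262144 + 81 - 36864 + 1152) - 13)*2736 = (-293679 - 13)*2736 = -293692*2736 = -803541312)
a/(-4487 - 5009) = -803541312/(-4487 - 5009) = -803541312/(-9496) = -803541312*(-1/9496) = 100442664/1187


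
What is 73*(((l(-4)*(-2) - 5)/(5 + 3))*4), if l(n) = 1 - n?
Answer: -1095/2 ≈ -547.50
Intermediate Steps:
73*(((l(-4)*(-2) - 5)/(5 + 3))*4) = 73*((((1 - 1*(-4))*(-2) - 5)/(5 + 3))*4) = 73*((((1 + 4)*(-2) - 5)/8)*4) = 73*(((5*(-2) - 5)*(⅛))*4) = 73*(((-10 - 5)*(⅛))*4) = 73*(-15*⅛*4) = 73*(-15/8*4) = 73*(-15/2) = -1095/2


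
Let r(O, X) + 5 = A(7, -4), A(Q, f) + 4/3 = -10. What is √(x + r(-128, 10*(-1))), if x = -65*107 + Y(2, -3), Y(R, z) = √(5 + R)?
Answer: √(-62742 + 9*√7)/3 ≈ 83.479*I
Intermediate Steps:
A(Q, f) = -34/3 (A(Q, f) = -4/3 - 10 = -34/3)
r(O, X) = -49/3 (r(O, X) = -5 - 34/3 = -49/3)
x = -6955 + √7 (x = -65*107 + √(5 + 2) = -6955 + √7 ≈ -6952.4)
√(x + r(-128, 10*(-1))) = √((-6955 + √7) - 49/3) = √(-20914/3 + √7)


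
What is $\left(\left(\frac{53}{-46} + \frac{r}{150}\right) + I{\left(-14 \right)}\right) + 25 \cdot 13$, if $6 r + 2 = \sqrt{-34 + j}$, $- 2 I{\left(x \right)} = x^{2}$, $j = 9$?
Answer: $\frac{1168751}{5175} + \frac{i}{180} \approx 225.85 + 0.0055556 i$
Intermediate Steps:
$I{\left(x \right)} = - \frac{x^{2}}{2}$
$r = - \frac{1}{3} + \frac{5 i}{6}$ ($r = - \frac{1}{3} + \frac{\sqrt{-34 + 9}}{6} = - \frac{1}{3} + \frac{\sqrt{-25}}{6} = - \frac{1}{3} + \frac{5 i}{6} \approx -0.33333 + 0.83333 i$)
$\left(\left(\frac{53}{-46} + \frac{r}{150}\right) + I{\left(-14 \right)}\right) + 25 \cdot 13 = \left(\left(\frac{53}{-46} + \frac{- \frac{1}{3} + \frac{5 i}{6}}{150}\right) - \frac{\left(-14\right)^{2}}{2}\right) + 25 \cdot 13 = \left(\left(53 \left(- \frac{1}{46}\right) + \left(- \frac{1}{3} + \frac{5 i}{6}\right) \frac{1}{150}\right) - 98\right) + 325 = \left(\left(- \frac{53}{46} - \left(\frac{1}{450} - \frac{i}{180}\right)\right) - 98\right) + 325 = \left(\left(- \frac{5974}{5175} + \frac{i}{180}\right) - 98\right) + 325 = \left(- \frac{513124}{5175} + \frac{i}{180}\right) + 325 = \frac{1168751}{5175} + \frac{i}{180}$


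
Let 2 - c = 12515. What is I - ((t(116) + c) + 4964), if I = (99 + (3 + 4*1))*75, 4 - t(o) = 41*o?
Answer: 20251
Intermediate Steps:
c = -12513 (c = 2 - 1*12515 = 2 - 12515 = -12513)
t(o) = 4 - 41*o
I = 7950 (I = (99 + (3 + 4))*75 = (99 + 7)*75 = 106*75 = 7950)
I - ((t(116) + c) + 4964) = 7950 - (((4 - 41*116) - 12513) + 4964) = 7950 - (((4 - 4756) - 12513) + 4964) = 7950 - ((-4752 - 12513) + 4964) = 7950 - (-17265 + 4964) = 7950 - 1*(-12301) = 7950 + 12301 = 20251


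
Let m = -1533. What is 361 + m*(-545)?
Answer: 835846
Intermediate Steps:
361 + m*(-545) = 361 - 1533*(-545) = 361 + 835485 = 835846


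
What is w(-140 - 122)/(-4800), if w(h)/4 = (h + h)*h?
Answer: -17161/150 ≈ -114.41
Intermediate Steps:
w(h) = 8*h**2 (w(h) = 4*((h + h)*h) = 4*((2*h)*h) = 4*(2*h**2) = 8*h**2)
w(-140 - 122)/(-4800) = (8*(-140 - 122)**2)/(-4800) = (8*(-262)**2)*(-1/4800) = (8*68644)*(-1/4800) = 549152*(-1/4800) = -17161/150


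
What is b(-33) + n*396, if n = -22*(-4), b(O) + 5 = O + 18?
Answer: 34828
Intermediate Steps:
b(O) = 13 + O (b(O) = -5 + (O + 18) = -5 + (18 + O) = 13 + O)
n = 88
b(-33) + n*396 = (13 - 33) + 88*396 = -20 + 34848 = 34828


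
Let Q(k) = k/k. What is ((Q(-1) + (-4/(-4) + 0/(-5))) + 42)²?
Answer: 1936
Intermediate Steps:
Q(k) = 1
((Q(-1) + (-4/(-4) + 0/(-5))) + 42)² = ((1 + (-4/(-4) + 0/(-5))) + 42)² = ((1 + (-4*(-¼) + 0*(-⅕))) + 42)² = ((1 + (1 + 0)) + 42)² = ((1 + 1) + 42)² = (2 + 42)² = 44² = 1936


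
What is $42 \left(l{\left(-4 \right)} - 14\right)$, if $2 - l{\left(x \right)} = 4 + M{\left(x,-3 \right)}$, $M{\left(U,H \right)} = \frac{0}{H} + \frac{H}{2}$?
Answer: $-609$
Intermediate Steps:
$M{\left(U,H \right)} = \frac{H}{2}$ ($M{\left(U,H \right)} = 0 + H \frac{1}{2} = 0 + \frac{H}{2} = \frac{H}{2}$)
$l{\left(x \right)} = - \frac{1}{2}$ ($l{\left(x \right)} = 2 - \left(4 + \frac{1}{2} \left(-3\right)\right) = 2 - \left(4 - \frac{3}{2}\right) = 2 - \frac{5}{2} = - \frac{1}{2}$)
$42 \left(l{\left(-4 \right)} - 14\right) = 42 \left(- \frac{1}{2} - 14\right) = 42 \left(- \frac{29}{2}\right) = -609$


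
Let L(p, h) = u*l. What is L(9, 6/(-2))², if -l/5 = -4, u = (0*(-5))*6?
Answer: 0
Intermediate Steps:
u = 0 (u = 0*6 = 0)
l = 20 (l = -5*(-4) = 20)
L(p, h) = 0 (L(p, h) = 0*20 = 0)
L(9, 6/(-2))² = 0² = 0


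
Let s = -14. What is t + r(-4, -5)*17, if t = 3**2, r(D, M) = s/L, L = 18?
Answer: -38/9 ≈ -4.2222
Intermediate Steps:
r(D, M) = -7/9 (r(D, M) = -14/18 = -14*1/18 = -7/9)
t = 9
t + r(-4, -5)*17 = 9 - 7/9*17 = 9 - 119/9 = -38/9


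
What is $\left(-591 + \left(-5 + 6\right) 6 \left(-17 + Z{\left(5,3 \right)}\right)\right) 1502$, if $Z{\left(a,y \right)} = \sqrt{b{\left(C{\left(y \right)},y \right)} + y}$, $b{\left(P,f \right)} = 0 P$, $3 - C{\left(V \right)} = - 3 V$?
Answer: $-1040886 + 9012 \sqrt{3} \approx -1.0253 \cdot 10^{6}$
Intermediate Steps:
$C{\left(V \right)} = 3 + 3 V$ ($C{\left(V \right)} = 3 - - 3 V = 3 + 3 V$)
$b{\left(P,f \right)} = 0$
$Z{\left(a,y \right)} = \sqrt{y}$ ($Z{\left(a,y \right)} = \sqrt{0 + y} = \sqrt{y}$)
$\left(-591 + \left(-5 + 6\right) 6 \left(-17 + Z{\left(5,3 \right)}\right)\right) 1502 = \left(-591 + \left(-5 + 6\right) 6 \left(-17 + \sqrt{3}\right)\right) 1502 = \left(-591 + 1 \cdot 6 \left(-17 + \sqrt{3}\right)\right) 1502 = \left(-591 + 6 \left(-17 + \sqrt{3}\right)\right) 1502 = \left(-591 - \left(102 - 6 \sqrt{3}\right)\right) 1502 = \left(-693 + 6 \sqrt{3}\right) 1502 = -1040886 + 9012 \sqrt{3}$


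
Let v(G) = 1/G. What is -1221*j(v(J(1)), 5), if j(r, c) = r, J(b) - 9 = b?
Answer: -1221/10 ≈ -122.10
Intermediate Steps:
J(b) = 9 + b
v(G) = 1/G
-1221*j(v(J(1)), 5) = -1221/(9 + 1) = -1221/10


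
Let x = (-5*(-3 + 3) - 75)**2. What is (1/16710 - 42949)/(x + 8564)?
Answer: -717677789/237098190 ≈ -3.0269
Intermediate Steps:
x = 5625 (x = (-5*0 - 75)**2 = (0 - 75)**2 = (-75)**2 = 5625)
(1/16710 - 42949)/(x + 8564) = (1/16710 - 42949)/(5625 + 8564) = (1/16710 - 42949)/14189 = -717677789/16710*1/14189 = -717677789/237098190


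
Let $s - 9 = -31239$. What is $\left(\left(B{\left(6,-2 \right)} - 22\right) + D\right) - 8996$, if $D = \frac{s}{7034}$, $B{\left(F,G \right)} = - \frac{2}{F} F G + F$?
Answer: $- \frac{31696751}{3517} \approx -9012.4$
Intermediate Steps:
$s = -31230$ ($s = 9 - 31239 = -31230$)
$B{\left(F,G \right)} = F - 2 G$ ($B{\left(F,G \right)} = - 2 G + F = F - 2 G$)
$D = - \frac{15615}{3517}$ ($D = - \frac{31230}{7034} = \left(-31230\right) \frac{1}{7034} = - \frac{15615}{3517} \approx -4.4399$)
$\left(\left(B{\left(6,-2 \right)} - 22\right) + D\right) - 8996 = \left(\left(\left(6 - -4\right) - 22\right) - \frac{15615}{3517}\right) - 8996 = \left(\left(\left(6 + 4\right) - 22\right) - \frac{15615}{3517}\right) - 8996 = \left(\left(10 - 22\right) - \frac{15615}{3517}\right) - 8996 = \left(-12 - \frac{15615}{3517}\right) - 8996 = - \frac{57819}{3517} - 8996 = - \frac{31696751}{3517}$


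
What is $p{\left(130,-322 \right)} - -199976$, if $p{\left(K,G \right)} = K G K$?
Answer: $-5241824$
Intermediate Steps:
$p{\left(K,G \right)} = G K^{2}$ ($p{\left(K,G \right)} = G K K = G K^{2}$)
$p{\left(130,-322 \right)} - -199976 = - 322 \cdot 130^{2} - -199976 = \left(-322\right) 16900 + 199976 = -5441800 + 199976 = -5241824$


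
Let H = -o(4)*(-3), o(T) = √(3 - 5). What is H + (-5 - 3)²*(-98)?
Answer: -6272 + 3*I*√2 ≈ -6272.0 + 4.2426*I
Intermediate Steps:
o(T) = I*√2 (o(T) = √(-2) = I*√2)
H = 3*I*√2 (H = -I*√2*(-3) = 3*I*√2 ≈ 4.2426*I)
H + (-5 - 3)²*(-98) = 3*I*√2 + (-5 - 3)²*(-98) = 3*I*√2 + (-8)²*(-98) = 3*I*√2 + 64*(-98) = 3*I*√2 - 6272 = -6272 + 3*I*√2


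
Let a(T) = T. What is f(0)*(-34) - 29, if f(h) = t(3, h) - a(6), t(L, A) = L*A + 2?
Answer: 107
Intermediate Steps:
t(L, A) = 2 + A*L (t(L, A) = A*L + 2 = 2 + A*L)
f(h) = -4 + 3*h (f(h) = (2 + h*3) - 1*6 = (2 + 3*h) - 6 = -4 + 3*h)
f(0)*(-34) - 29 = (-4 + 3*0)*(-34) - 29 = (-4 + 0)*(-34) - 29 = -4*(-34) - 29 = 136 - 29 = 107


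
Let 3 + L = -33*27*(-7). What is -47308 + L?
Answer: -41074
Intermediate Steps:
L = 6234 (L = -3 - 33*27*(-7) = -3 - 891*(-7) = -3 + 6237 = 6234)
-47308 + L = -47308 + 6234 = -41074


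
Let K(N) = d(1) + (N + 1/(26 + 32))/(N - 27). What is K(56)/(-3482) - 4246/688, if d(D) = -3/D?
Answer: -3108301721/503678264 ≈ -6.1712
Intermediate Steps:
K(N) = -3 + (1/58 + N)/(-27 + N) (K(N) = -3/1 + (N + 1/(26 + 32))/(N - 27) = -3*1 + (N + 1/58)/(-27 + N) = -3 + (N + 1/58)/(-27 + N) = -3 + (1/58 + N)/(-27 + N))
K(56)/(-3482) - 4246/688 = ((4699 - 116*56)/(58*(-27 + 56)))/(-3482) - 4246/688 = ((1/58)*(4699 - 6496)/29)*(-1/3482) - 4246*1/688 = ((1/58)*(1/29)*(-1797))*(-1/3482) - 2123/344 = -1797/1682*(-1/3482) - 2123/344 = 1797/5856724 - 2123/344 = -3108301721/503678264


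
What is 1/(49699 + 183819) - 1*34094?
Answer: -7961562691/233518 ≈ -34094.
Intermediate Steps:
1/(49699 + 183819) - 1*34094 = 1/233518 - 34094 = -7961562691/233518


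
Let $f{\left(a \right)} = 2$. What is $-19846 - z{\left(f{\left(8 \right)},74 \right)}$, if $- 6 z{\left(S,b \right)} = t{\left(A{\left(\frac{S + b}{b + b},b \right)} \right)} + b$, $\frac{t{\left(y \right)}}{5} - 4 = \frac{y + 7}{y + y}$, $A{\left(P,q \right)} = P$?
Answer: $- \frac{753321}{38} \approx -19824.0$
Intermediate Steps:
$t{\left(y \right)} = 20 + \frac{5 \left(7 + y\right)}{2 y}$ ($t{\left(y \right)} = 20 + 5 \frac{y + 7}{y + y} = 20 + 5 \frac{7 + y}{2 y} = 20 + \frac{5 \left(7 + y\right)}{2 y}$)
$z{\left(S,b \right)} = - \frac{b}{6} - \frac{5 b \left(7 + \frac{9 \left(S + b\right)}{2 b}\right)}{6 \left(S + b\right)}$ ($z{\left(S,b \right)} = - \frac{\frac{5 \left(7 + 9 \frac{S + b}{b + b}\right)}{2 \frac{S + b}{b + b}} + b}{6} = - \frac{\frac{5 \left(7 + 9 \frac{S + b}{2 b}\right)}{2 \frac{S + b}{2 b}} + b}{6} = - \frac{\frac{5 \frac{2 b}{S + b} \left(7 + \frac{9 \left(S + b\right)}{2 b}\right)}{2} + b}{6} = - \frac{\frac{5 b \left(7 + \frac{9 \left(S + b\right)}{2 b}\right)}{S + b} + b}{6} = - \frac{b + \frac{5 b \left(7 + \frac{9 \left(S + b\right)}{2 b}\right)}{S + b}}{6} = - \frac{b}{6} - \frac{5 b \left(7 + \frac{9 \left(S + b\right)}{2 b}\right)}{6 \left(S + b\right)}$)
$-19846 - z{\left(f{\left(8 \right)},74 \right)} = -19846 - \frac{\left(-115\right) 74 - 90 - 148 \left(2 + 74\right)}{12 \left(2 + 74\right)} = -19846 - \frac{-8510 - 90 - 148 \cdot 76}{12 \cdot 76} = -19846 - \frac{1}{12} \cdot \frac{1}{76} \left(-8510 - 90 - 11248\right) = -19846 - \frac{1}{12} \cdot \frac{1}{76} \left(-19848\right) = -19846 - - \frac{827}{38} = -19846 + \frac{827}{38} = - \frac{753321}{38}$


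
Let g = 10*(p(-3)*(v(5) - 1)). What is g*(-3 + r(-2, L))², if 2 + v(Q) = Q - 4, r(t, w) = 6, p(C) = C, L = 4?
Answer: 540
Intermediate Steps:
v(Q) = -6 + Q (v(Q) = -2 + (Q - 4) = -2 + (-4 + Q) = -6 + Q)
g = 60 (g = 10*(-3*((-6 + 5) - 1)) = 10*(-3*(-1 - 1)) = 10*(-3*(-2)) = 10*6 = 60)
g*(-3 + r(-2, L))² = 60*(-3 + 6)² = 60*3² = 60*9 = 540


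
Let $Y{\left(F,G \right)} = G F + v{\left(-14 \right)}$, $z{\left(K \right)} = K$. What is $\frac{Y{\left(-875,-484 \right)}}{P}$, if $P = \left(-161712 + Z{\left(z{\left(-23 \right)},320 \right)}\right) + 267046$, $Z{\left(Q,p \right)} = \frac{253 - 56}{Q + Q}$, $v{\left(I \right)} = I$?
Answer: $\frac{19480356}{4845167} \approx 4.0206$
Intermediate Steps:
$Z{\left(Q,p \right)} = \frac{197}{2 Q}$
$Y{\left(F,G \right)} = -14 + F G$ ($Y{\left(F,G \right)} = G F - 14 = F G - 14 = -14 + F G$)
$P = \frac{4845167}{46}$ ($P = \left(-161712 + \frac{197}{2 \left(-23\right)}\right) + 267046 = \left(-161712 + \frac{197}{2} \left(- \frac{1}{23}\right)\right) + 267046 = \left(-161712 - \frac{197}{46}\right) + 267046 = - \frac{7438949}{46} + 267046 = \frac{4845167}{46} \approx 1.0533 \cdot 10^{5}$)
$\frac{Y{\left(-875,-484 \right)}}{P} = \frac{-14 - -423500}{\frac{4845167}{46}} = \left(-14 + 423500\right) \frac{46}{4845167} = 423486 \cdot \frac{46}{4845167} = \frac{19480356}{4845167}$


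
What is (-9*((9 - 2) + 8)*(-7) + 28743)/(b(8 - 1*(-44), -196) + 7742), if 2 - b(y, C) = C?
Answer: 7422/1985 ≈ 3.7390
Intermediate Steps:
b(y, C) = 2 - C
(-9*((9 - 2) + 8)*(-7) + 28743)/(b(8 - 1*(-44), -196) + 7742) = (-9*((9 - 2) + 8)*(-7) + 28743)/((2 - 1*(-196)) + 7742) = (-9*(7 + 8)*(-7) + 28743)/((2 + 196) + 7742) = (-9*15*(-7) + 28743)/(198 + 7742) = (-135*(-7) + 28743)/7940 = (945 + 28743)*(1/7940) = 29688*(1/7940) = 7422/1985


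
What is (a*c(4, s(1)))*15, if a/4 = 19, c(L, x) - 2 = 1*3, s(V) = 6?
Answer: 5700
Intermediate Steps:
c(L, x) = 5 (c(L, x) = 2 + 1*3 = 2 + 3 = 5)
a = 76 (a = 4*19 = 76)
(a*c(4, s(1)))*15 = (76*5)*15 = 380*15 = 5700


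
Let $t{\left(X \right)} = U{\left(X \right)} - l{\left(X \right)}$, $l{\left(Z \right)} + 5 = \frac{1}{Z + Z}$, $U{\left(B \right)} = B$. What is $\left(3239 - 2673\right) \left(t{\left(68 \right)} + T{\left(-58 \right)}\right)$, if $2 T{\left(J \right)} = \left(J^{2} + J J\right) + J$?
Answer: $\frac{131166821}{68} \approx 1.9289 \cdot 10^{6}$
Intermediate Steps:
$T{\left(J \right)} = J^{2} + \frac{J}{2}$ ($T{\left(J \right)} = \frac{\left(J^{2} + J J\right) + J}{2} = \frac{\left(J^{2} + J^{2}\right) + J}{2} = \frac{2 J^{2} + J}{2} = \frac{J + 2 J^{2}}{2} = J^{2} + \frac{J}{2}$)
$l{\left(Z \right)} = -5 + \frac{1}{2 Z}$ ($l{\left(Z \right)} = -5 + \frac{1}{Z + Z} = -5 + \frac{1}{2 Z}$)
$t{\left(X \right)} = 5 + X - \frac{1}{2 X}$ ($t{\left(X \right)} = X - \left(-5 + \frac{1}{2 X}\right) = X + \left(5 - \frac{1}{2 X}\right) = 5 + X - \frac{1}{2 X}$)
$\left(3239 - 2673\right) \left(t{\left(68 \right)} + T{\left(-58 \right)}\right) = \left(3239 - 2673\right) \left(\left(5 + 68 - \frac{1}{2 \cdot 68}\right) - 58 \left(\frac{1}{2} - 58\right)\right) = 566 \left(\left(5 + 68 - \frac{1}{136}\right) - -3335\right) = 566 \left(\left(5 + 68 - \frac{1}{136}\right) + 3335\right) = 566 \left(\frac{9927}{136} + 3335\right) = 566 \cdot \frac{463487}{136} = \frac{131166821}{68}$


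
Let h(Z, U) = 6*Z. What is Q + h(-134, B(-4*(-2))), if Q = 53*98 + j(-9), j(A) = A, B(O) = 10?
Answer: 4381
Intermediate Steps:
Q = 5185 (Q = 53*98 - 9 = 5194 - 9 = 5185)
Q + h(-134, B(-4*(-2))) = 5185 + 6*(-134) = 5185 - 804 = 4381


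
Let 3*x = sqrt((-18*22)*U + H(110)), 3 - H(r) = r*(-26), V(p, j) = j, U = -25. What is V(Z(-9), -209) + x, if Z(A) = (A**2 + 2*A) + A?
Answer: -209 + sqrt(12763)/3 ≈ -171.34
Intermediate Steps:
Z(A) = A**2 + 3*A
H(r) = 3 + 26*r (H(r) = 3 - r*(-26) = 3 - (-26)*r = 3 + 26*r)
x = sqrt(12763)/3 (x = sqrt(-18*22*(-25) + (3 + 26*110))/3 = sqrt(-396*(-25) + (3 + 2860))/3 = sqrt(9900 + 2863)/3 = sqrt(12763)/3 ≈ 37.658)
V(Z(-9), -209) + x = -209 + sqrt(12763)/3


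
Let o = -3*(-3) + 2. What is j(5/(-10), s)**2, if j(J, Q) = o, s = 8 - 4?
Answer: 121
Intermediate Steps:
s = 4
o = 11 (o = 9 + 2 = 11)
j(J, Q) = 11
j(5/(-10), s)**2 = 11**2 = 121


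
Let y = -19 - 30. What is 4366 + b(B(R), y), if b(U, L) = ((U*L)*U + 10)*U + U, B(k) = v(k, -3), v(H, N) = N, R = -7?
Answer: 5656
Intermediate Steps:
y = -49
B(k) = -3
b(U, L) = U + U*(10 + L*U²) (b(U, L) = ((L*U)*U + 10)*U + U = (L*U² + 10)*U + U = (10 + L*U²)*U + U = U*(10 + L*U²) + U = U + U*(10 + L*U²))
4366 + b(B(R), y) = 4366 - 3*(11 - 49*(-3)²) = 4366 - 3*(11 - 49*9) = 4366 - 3*(11 - 441) = 4366 - 3*(-430) = 4366 + 1290 = 5656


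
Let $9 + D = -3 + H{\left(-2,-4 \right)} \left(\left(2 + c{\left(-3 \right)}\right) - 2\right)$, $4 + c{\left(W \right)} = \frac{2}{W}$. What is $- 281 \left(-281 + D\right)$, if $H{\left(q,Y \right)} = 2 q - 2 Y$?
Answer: $\frac{262735}{3} \approx 87578.0$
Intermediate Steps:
$H{\left(q,Y \right)} = - 2 Y + 2 q$
$c{\left(W \right)} = -4 + \frac{2}{W}$
$D = - \frac{92}{3}$ ($D = -9 + \left(-3 + \left(\left(-2\right) \left(-4\right) + 2 \left(-2\right)\right) \left(\left(2 - \left(4 - \frac{2}{-3}\right)\right) - 2\right)\right) = -9 + \left(-3 + \left(8 - 4\right) \left(\left(2 + \left(-4 + 2 \left(- \frac{1}{3}\right)\right)\right) - 2\right)\right) = -9 + \left(-3 + 4 \left(\left(2 - \frac{14}{3}\right) - 2\right)\right) = -9 + \left(-3 + 4 \left(- \frac{8}{3} - 2\right)\right) = -9 + \left(-3 + 4 \left(- \frac{14}{3}\right)\right) = -9 - \frac{65}{3} = - \frac{92}{3} \approx -30.667$)
$- 281 \left(-281 + D\right) = - 281 \left(-281 - \frac{92}{3}\right) = \left(-281\right) \left(- \frac{935}{3}\right) = \frac{262735}{3}$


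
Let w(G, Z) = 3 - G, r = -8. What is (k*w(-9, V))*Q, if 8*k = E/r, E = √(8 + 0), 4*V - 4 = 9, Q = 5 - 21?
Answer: 6*√2 ≈ 8.4853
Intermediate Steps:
Q = -16
V = 13/4 (V = 1 + (¼)*9 = 1 + 9/4 = 13/4 ≈ 3.2500)
E = 2*√2 (E = √8 = 2*√2 ≈ 2.8284)
k = -√2/32 (k = ((2*√2)/(-8))/8 = ((2*√2)*(-⅛))/8 = (-√2/4)/8 = -√2/32 ≈ -0.044194)
(k*w(-9, V))*Q = ((-√2/32)*(3 - 1*(-9)))*(-16) = ((-√2/32)*(3 + 9))*(-16) = (-√2/32*12)*(-16) = -3*√2/8*(-16) = 6*√2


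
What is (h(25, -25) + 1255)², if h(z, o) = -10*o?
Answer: 2265025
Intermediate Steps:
(h(25, -25) + 1255)² = (-10*(-25) + 1255)² = (250 + 1255)² = 1505² = 2265025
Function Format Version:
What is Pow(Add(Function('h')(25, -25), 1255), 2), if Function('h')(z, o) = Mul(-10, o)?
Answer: 2265025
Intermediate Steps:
Pow(Add(Function('h')(25, -25), 1255), 2) = Pow(Add(Mul(-10, -25), 1255), 2) = Pow(Add(250, 1255), 2) = Pow(1505, 2) = 2265025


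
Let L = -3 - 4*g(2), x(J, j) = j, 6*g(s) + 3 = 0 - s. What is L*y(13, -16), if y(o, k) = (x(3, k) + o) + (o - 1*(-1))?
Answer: 11/3 ≈ 3.6667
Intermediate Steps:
g(s) = -½ - s/6 (g(s) = -½ + (0 - s)/6 = -½ + (-s)/6 = -½ - s/6)
y(o, k) = 1 + k + 2*o (y(o, k) = (k + o) + (o - 1*(-1)) = (k + o) + (o + 1) = (k + o) + (1 + o) = 1 + k + 2*o)
L = ⅓ (L = -3 - 4*(-½ - ⅙*2) = -3 - 4*(-½ - ⅓) = -3 - 4*(-⅚) = -3 + 10/3 = ⅓ ≈ 0.33333)
L*y(13, -16) = (1 - 16 + 2*13)/3 = (1 - 16 + 26)/3 = (⅓)*11 = 11/3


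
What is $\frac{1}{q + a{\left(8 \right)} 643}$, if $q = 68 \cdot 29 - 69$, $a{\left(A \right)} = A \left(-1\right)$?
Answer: $- \frac{1}{3241} \approx -0.00030855$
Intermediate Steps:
$a{\left(A \right)} = - A$
$q = 1903$ ($q = 1972 - 69 = 1903$)
$\frac{1}{q + a{\left(8 \right)} 643} = \frac{1}{1903 + \left(-1\right) 8 \cdot 643} = \frac{1}{1903 - 5144} = \frac{1}{-3241} = - \frac{1}{3241}$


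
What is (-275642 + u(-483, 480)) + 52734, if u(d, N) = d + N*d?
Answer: -455231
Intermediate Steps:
(-275642 + u(-483, 480)) + 52734 = (-275642 - 483*(1 + 480)) + 52734 = (-275642 - 483*481) + 52734 = (-275642 - 232323) + 52734 = -507965 + 52734 = -455231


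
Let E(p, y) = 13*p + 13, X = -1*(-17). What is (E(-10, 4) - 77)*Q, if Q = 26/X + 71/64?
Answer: -278487/544 ≈ -511.92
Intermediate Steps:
X = 17
E(p, y) = 13 + 13*p
Q = 2871/1088 (Q = 26/17 + 71/64 = 2871/1088 ≈ 2.6388)
(E(-10, 4) - 77)*Q = ((13 + 13*(-10)) - 77)*(2871/1088) = ((13 - 130) - 77)*(2871/1088) = (-117 - 77)*(2871/1088) = -194*2871/1088 = -278487/544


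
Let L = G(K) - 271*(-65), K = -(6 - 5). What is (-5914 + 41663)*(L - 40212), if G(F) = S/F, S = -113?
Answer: -803780516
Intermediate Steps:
K = -1 (K = -1*1 = -1)
G(F) = -113/F
L = 17728 (L = -113/(-1) - 271*(-65) = -113*(-1) + 17615 = 113 + 17615 = 17728)
(-5914 + 41663)*(L - 40212) = (-5914 + 41663)*(17728 - 40212) = 35749*(-22484) = -803780516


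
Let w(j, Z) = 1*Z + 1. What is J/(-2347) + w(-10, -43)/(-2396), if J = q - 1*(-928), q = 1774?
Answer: -3187709/2811706 ≈ -1.1337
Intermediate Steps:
w(j, Z) = 1 + Z (w(j, Z) = Z + 1 = 1 + Z)
J = 2702 (J = 1774 - 1*(-928) = 1774 + 928 = 2702)
J/(-2347) + w(-10, -43)/(-2396) = 2702/(-2347) + (1 - 43)/(-2396) = 2702*(-1/2347) - 42*(-1/2396) = -2702/2347 + 21/1198 = -3187709/2811706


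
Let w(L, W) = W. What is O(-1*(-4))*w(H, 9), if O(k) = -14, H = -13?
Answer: -126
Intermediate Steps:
O(-1*(-4))*w(H, 9) = -14*9 = -126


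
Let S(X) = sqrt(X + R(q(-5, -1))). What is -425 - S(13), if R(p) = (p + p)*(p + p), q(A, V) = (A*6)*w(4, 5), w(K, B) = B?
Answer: -425 - 7*sqrt(1837) ≈ -725.02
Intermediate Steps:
q(A, V) = 30*A (q(A, V) = (A*6)*5 = (6*A)*5 = 30*A)
R(p) = 4*p**2 (R(p) = (2*p)*(2*p) = 4*p**2)
S(X) = sqrt(90000 + X) (S(X) = sqrt(X + 4*(30*(-5))**2) = sqrt(X + 4*(-150)**2) = sqrt(X + 4*22500) = sqrt(X + 90000) = sqrt(90000 + X))
-425 - S(13) = -425 - sqrt(90000 + 13) = -425 - sqrt(90013) = -425 - 7*sqrt(1837)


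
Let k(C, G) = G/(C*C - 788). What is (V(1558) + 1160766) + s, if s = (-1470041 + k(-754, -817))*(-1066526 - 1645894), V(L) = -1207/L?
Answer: 440863650696345174161/110565028 ≈ 3.9874e+12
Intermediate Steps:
k(C, G) = G/(-788 + C²) (k(C, G) = G/(C² - 788) = G/(-788 + C²))
s = 565935201997824825/141932 (s = (-1470041 - 817/(-788 + (-754)²))*(-1066526 - 1645894) = (-1470041 - 817/(-788 + 568516))*(-2712420) = (-1470041 - 817/567728)*(-2712420) = -834583437665/567728*(-2712420) = 565935201997824825/141932 ≈ 3.9874e+12)
(V(1558) + 1160766) + s = (-1207/1558 + 1160766) + 565935201997824825/141932 = 1808472221/1558 + 565935201997824825/141932 = 440863650696345174161/110565028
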